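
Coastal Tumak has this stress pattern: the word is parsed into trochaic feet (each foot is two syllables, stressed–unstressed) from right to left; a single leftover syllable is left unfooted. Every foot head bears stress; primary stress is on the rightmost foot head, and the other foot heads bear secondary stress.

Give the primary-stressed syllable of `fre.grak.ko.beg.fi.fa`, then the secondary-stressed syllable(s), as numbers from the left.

Parse right to left into trochaic (ˈσσ) feet: (ˈfre.grak) (ˈko.beg) (ˈfi.fa).
Foot heads (stressed positions): 1, 3, 5.
End Rule Rightmost: primary stress on the rightmost head = syllable 5.
Secondary stress on 1, 3: ˌfre.grak.ˌko.beg.ˈfi.fa.

primary 5, secondary 1, 3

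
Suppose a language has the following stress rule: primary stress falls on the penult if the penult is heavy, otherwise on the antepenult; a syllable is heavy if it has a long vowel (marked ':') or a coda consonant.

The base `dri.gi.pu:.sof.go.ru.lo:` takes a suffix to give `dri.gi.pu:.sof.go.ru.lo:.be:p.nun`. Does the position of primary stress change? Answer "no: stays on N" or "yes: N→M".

Base `dri.gi.pu:.sof.go.ru.lo:` (7 syllables):
  Weights: 5 go L, 6 ru L, 7 lo: H.
  The penult (syllable 6, ru) is light, so stress falls on the antepenult (syllable 5, go).
  → primary stress on syllable 5.
Suffixed `dri.gi.pu:.sof.go.ru.lo:.be:p.nun` (9 syllables):
  Weights: 7 lo: H, 8 be:p H, 9 nun H.
  The penult (syllable 8, be:p) is heavy, so it takes stress.
  → primary stress on syllable 8.

yes: 5→8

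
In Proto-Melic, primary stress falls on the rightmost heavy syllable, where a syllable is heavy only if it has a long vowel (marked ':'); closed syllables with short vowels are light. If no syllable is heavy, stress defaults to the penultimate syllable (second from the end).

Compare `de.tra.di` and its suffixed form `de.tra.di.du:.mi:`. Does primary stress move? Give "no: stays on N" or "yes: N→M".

yes: 2→5

Base `de.tra.di` (3 syllables):
  Weights: 1 de L, 2 tra L, 3 di L.
  No heavy syllable in the domain; default to the penultimate syllable (second from the end) = syllable 2.
  → primary stress on syllable 2.
Suffixed `de.tra.di.du:.mi:` (5 syllables):
  Weights: 1 de L, 2 tra L, 3 di L, 4 du: H, 5 mi: H.
  Heavy syllables in the domain: 4, 5. The rightmost is syllable 5 (mi:).
  → primary stress on syllable 5.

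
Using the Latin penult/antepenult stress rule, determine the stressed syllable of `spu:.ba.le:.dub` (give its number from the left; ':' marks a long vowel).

3

Classical Latin: stress the penult if heavy (long vowel or closed), else the antepenult.
Weights: 2 ba L, 3 le: H, 4 dub H.
The penult (syllable 3, le:) is heavy, so it takes stress.
Stress on syllable 3: spu:.ba.ˈle:.dub.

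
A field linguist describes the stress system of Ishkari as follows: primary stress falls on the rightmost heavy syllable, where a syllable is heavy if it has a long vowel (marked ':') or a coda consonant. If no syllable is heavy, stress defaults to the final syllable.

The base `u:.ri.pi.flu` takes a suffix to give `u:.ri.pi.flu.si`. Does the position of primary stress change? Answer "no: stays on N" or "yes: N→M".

no: stays on 1

Base `u:.ri.pi.flu` (4 syllables):
  Weights: 1 u: H, 2 ri L, 3 pi L, 4 flu L.
  Heavy syllables in the domain: 1. The rightmost is syllable 1 (u:).
  → primary stress on syllable 1.
Suffixed `u:.ri.pi.flu.si` (5 syllables):
  Weights: 1 u: H, 2 ri L, 3 pi L, 4 flu L, 5 si L.
  Heavy syllables in the domain: 1. The rightmost is syllable 1 (u:).
  → primary stress on syllable 1.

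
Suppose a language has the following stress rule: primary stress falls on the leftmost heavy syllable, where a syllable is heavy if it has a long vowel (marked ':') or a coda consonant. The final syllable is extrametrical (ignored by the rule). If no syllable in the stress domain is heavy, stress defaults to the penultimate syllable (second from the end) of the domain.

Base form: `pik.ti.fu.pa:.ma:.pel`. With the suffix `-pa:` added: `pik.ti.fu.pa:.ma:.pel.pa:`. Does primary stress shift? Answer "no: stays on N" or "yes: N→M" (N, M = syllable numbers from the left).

Base `pik.ti.fu.pa:.ma:.pel` (6 syllables):
  The final syllable (6, pel) is extrametrical; the stress domain is syllables 1–5.
  Weights: 1 pik H, 2 ti L, 3 fu L, 4 pa: H, 5 ma: H.
  Heavy syllables in the domain: 1, 4, 5. The leftmost is syllable 1 (pik).
  → primary stress on syllable 1.
Suffixed `pik.ti.fu.pa:.ma:.pel.pa:` (7 syllables):
  The final syllable (7, pa:) is extrametrical; the stress domain is syllables 1–6.
  Weights: 1 pik H, 2 ti L, 3 fu L, 4 pa: H, 5 ma: H, 6 pel H.
  Heavy syllables in the domain: 1, 4, 5, 6. The leftmost is syllable 1 (pik).
  → primary stress on syllable 1.

no: stays on 1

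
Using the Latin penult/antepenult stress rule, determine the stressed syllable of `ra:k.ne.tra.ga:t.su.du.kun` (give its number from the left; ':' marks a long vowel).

5

Classical Latin: stress the penult if heavy (long vowel or closed), else the antepenult.
Weights: 5 su L, 6 du L, 7 kun H.
The penult (syllable 6, du) is light, so stress falls on the antepenult (syllable 5, su).
Stress on syllable 5: ra:k.ne.tra.ga:t.ˈsu.du.kun.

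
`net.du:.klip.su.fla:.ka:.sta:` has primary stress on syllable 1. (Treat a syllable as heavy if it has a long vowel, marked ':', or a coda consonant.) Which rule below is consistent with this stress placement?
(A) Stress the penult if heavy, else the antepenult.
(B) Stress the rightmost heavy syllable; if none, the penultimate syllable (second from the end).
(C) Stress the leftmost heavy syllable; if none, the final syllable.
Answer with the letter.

C

Rule A → syllable 6 (observed: 1).
Rule B → syllable 7 (observed: 1).
Rule C → syllable 1 ✓.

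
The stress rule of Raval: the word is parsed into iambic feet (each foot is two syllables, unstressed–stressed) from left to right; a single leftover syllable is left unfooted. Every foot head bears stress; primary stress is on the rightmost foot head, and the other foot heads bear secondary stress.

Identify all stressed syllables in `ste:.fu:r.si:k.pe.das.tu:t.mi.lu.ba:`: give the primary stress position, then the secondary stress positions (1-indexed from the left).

Parse left to right into iambic (σˈσ) feet: (ste:.ˈfu:r) (si:k.ˈpe) (das.ˈtu:t) (mi.ˈlu) ba:. Syllable 9 is left unfooted.
Foot heads (stressed positions): 2, 4, 6, 8.
End Rule Rightmost: primary stress on the rightmost head = syllable 8.
Secondary stress on 2, 4, 6: ste:.ˌfu:r.si:k.ˌpe.das.ˌtu:t.mi.ˈlu.ba:.

primary 8, secondary 2, 4, 6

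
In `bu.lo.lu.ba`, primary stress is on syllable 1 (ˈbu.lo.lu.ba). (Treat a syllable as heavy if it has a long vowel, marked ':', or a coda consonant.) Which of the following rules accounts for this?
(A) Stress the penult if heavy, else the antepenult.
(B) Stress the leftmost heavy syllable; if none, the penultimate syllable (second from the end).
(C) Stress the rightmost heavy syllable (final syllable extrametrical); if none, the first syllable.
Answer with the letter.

Rule A → syllable 2 (observed: 1).
Rule B → syllable 3 (observed: 1).
Rule C → syllable 1 ✓.

C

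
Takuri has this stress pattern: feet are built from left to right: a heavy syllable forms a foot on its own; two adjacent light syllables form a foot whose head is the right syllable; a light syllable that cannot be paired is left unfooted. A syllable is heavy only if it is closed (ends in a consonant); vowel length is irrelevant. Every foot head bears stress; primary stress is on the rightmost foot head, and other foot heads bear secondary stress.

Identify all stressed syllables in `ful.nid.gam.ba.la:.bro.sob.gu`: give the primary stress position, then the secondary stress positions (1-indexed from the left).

primary 7, secondary 1, 2, 3, 5

Weights: 1 ful H, 2 nid H, 3 gam H, 4 ba L, 5 la: L, 6 bro L, 7 sob H, 8 gu L.
Parse left to right (heavy = foot alone; LL = one foot; stranded L unfooted): (ˈful) (ˈnid) (ˈgam) (ba.ˈla:) bro (ˈsob) gu.
Foot heads: 1, 2, 3, 5, 7.
Primary stress on the rightmost head = syllable 7.
Secondary stress on 1, 2, 3, 5: ˌful.ˌnid.ˌgam.ba.ˌla:.bro.ˈsob.gu.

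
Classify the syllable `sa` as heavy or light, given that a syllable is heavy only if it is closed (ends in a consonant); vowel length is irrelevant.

`sa`: short vowel, open (no coda). Open (no coda) → light.

light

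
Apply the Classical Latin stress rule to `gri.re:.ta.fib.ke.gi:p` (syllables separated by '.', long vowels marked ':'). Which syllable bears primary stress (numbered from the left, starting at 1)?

Classical Latin: stress the penult if heavy (long vowel or closed), else the antepenult.
Weights: 4 fib H, 5 ke L, 6 gi:p H.
The penult (syllable 5, ke) is light, so stress falls on the antepenult (syllable 4, fib).
Stress on syllable 4: gri.re:.ta.ˈfib.ke.gi:p.

4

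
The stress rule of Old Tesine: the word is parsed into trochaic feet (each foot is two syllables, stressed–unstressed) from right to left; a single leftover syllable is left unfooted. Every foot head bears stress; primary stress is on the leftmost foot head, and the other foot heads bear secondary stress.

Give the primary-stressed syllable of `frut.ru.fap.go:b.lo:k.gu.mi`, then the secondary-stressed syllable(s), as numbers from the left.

primary 2, secondary 4, 6

Parse right to left into trochaic (ˈσσ) feet: frut (ˈru.fap) (ˈgo:b.lo:k) (ˈgu.mi). Syllable 1 is left unfooted.
Foot heads (stressed positions): 2, 4, 6.
End Rule Leftmost: primary stress on the leftmost head = syllable 2.
Secondary stress on 4, 6: frut.ˈru.fap.ˌgo:b.lo:k.ˌgu.mi.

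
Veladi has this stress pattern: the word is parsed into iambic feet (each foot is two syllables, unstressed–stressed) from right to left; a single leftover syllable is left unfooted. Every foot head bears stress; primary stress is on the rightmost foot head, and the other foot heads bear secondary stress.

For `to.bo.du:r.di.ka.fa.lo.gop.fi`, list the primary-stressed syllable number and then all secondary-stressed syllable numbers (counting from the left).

primary 9, secondary 3, 5, 7

Parse right to left into iambic (σˈσ) feet: to (bo.ˈdu:r) (di.ˈka) (fa.ˈlo) (gop.ˈfi). Syllable 1 is left unfooted.
Foot heads (stressed positions): 3, 5, 7, 9.
End Rule Rightmost: primary stress on the rightmost head = syllable 9.
Secondary stress on 3, 5, 7: to.bo.ˌdu:r.di.ˌka.fa.ˌlo.gop.ˈfi.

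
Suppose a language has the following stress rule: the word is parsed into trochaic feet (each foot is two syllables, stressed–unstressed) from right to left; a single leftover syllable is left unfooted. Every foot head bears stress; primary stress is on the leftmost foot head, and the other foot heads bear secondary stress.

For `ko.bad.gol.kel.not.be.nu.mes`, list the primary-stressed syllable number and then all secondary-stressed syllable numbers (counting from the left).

primary 1, secondary 3, 5, 7

Parse right to left into trochaic (ˈσσ) feet: (ˈko.bad) (ˈgol.kel) (ˈnot.be) (ˈnu.mes).
Foot heads (stressed positions): 1, 3, 5, 7.
End Rule Leftmost: primary stress on the leftmost head = syllable 1.
Secondary stress on 3, 5, 7: ˈko.bad.ˌgol.kel.ˌnot.be.ˌnu.mes.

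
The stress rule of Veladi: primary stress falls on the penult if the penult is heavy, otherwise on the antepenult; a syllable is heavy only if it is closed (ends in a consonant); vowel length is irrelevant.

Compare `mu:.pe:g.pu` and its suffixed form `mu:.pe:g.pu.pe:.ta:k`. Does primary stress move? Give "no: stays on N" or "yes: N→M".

yes: 2→3

Base `mu:.pe:g.pu` (3 syllables):
  Weights: 1 mu: L, 2 pe:g H, 3 pu L.
  The penult (syllable 2, pe:g) is heavy, so it takes stress.
  → primary stress on syllable 2.
Suffixed `mu:.pe:g.pu.pe:.ta:k` (5 syllables):
  Weights: 3 pu L, 4 pe: L, 5 ta:k H.
  The penult (syllable 4, pe:) is light, so stress falls on the antepenult (syllable 3, pu).
  → primary stress on syllable 3.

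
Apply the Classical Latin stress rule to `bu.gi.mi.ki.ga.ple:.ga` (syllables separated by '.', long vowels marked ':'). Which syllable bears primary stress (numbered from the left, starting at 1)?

6

Classical Latin: stress the penult if heavy (long vowel or closed), else the antepenult.
Weights: 5 ga L, 6 ple: H, 7 ga L.
The penult (syllable 6, ple:) is heavy, so it takes stress.
Stress on syllable 6: bu.gi.mi.ki.ga.ˈple:.ga.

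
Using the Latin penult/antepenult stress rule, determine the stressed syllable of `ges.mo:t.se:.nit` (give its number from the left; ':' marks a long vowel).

3

Classical Latin: stress the penult if heavy (long vowel or closed), else the antepenult.
Weights: 2 mo:t H, 3 se: H, 4 nit H.
The penult (syllable 3, se:) is heavy, so it takes stress.
Stress on syllable 3: ges.mo:t.ˈse:.nit.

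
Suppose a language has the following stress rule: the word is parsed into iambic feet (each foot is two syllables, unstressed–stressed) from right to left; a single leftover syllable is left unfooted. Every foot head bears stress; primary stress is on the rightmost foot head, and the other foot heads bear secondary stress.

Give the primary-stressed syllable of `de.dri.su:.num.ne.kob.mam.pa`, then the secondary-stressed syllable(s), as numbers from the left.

Parse right to left into iambic (σˈσ) feet: (de.ˈdri) (su:.ˈnum) (ne.ˈkob) (mam.ˈpa).
Foot heads (stressed positions): 2, 4, 6, 8.
End Rule Rightmost: primary stress on the rightmost head = syllable 8.
Secondary stress on 2, 4, 6: de.ˌdri.su:.ˌnum.ne.ˌkob.mam.ˈpa.

primary 8, secondary 2, 4, 6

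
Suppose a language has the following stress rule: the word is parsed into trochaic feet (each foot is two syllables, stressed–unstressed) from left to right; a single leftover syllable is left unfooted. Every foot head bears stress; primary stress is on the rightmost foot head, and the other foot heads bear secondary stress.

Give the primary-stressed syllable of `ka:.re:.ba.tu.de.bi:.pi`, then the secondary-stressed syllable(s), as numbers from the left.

primary 5, secondary 1, 3

Parse left to right into trochaic (ˈσσ) feet: (ˈka:.re:) (ˈba.tu) (ˈde.bi:) pi. Syllable 7 is left unfooted.
Foot heads (stressed positions): 1, 3, 5.
End Rule Rightmost: primary stress on the rightmost head = syllable 5.
Secondary stress on 1, 3: ˌka:.re:.ˌba.tu.ˈde.bi:.pi.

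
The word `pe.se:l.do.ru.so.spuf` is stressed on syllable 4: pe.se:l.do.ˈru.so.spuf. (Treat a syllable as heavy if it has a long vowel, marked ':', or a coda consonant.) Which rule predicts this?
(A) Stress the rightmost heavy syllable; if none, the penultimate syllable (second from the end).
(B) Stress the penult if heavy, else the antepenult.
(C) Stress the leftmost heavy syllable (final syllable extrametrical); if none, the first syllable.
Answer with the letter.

B

Rule A → syllable 6 (observed: 4).
Rule B → syllable 4 ✓.
Rule C → syllable 2 (observed: 4).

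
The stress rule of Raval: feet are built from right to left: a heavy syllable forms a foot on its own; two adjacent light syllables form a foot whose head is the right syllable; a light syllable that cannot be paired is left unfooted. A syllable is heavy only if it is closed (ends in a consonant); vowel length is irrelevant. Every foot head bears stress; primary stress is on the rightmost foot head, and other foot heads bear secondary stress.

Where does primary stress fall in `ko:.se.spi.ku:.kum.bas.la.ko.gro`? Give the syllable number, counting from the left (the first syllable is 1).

9

Weights: 1 ko: L, 2 se L, 3 spi L, 4 ku: L, 5 kum H, 6 bas H, 7 la L, 8 ko L, 9 gro L.
Parse right to left (heavy = foot alone; LL = one foot; stranded L unfooted): (ko:.ˈse) (spi.ˈku:) (ˈkum) (ˈbas) la (ko.ˈgro).
Foot heads: 2, 4, 5, 6, 9.
Primary stress on the rightmost head = syllable 9.
Primary stress: syllable 9 → ko:.se.spi.ku:.kum.bas.la.ko.ˈgro.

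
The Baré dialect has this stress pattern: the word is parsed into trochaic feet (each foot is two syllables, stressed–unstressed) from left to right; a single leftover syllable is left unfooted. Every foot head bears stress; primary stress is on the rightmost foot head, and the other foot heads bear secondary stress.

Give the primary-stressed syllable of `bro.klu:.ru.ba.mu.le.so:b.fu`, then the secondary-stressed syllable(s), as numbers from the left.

Parse left to right into trochaic (ˈσσ) feet: (ˈbro.klu:) (ˈru.ba) (ˈmu.le) (ˈso:b.fu).
Foot heads (stressed positions): 1, 3, 5, 7.
End Rule Rightmost: primary stress on the rightmost head = syllable 7.
Secondary stress on 1, 3, 5: ˌbro.klu:.ˌru.ba.ˌmu.le.ˈso:b.fu.

primary 7, secondary 1, 3, 5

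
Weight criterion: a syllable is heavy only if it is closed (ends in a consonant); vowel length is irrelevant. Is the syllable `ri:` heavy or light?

`ri:`: long vowel, open (no coda). Open (no coda) → light.

light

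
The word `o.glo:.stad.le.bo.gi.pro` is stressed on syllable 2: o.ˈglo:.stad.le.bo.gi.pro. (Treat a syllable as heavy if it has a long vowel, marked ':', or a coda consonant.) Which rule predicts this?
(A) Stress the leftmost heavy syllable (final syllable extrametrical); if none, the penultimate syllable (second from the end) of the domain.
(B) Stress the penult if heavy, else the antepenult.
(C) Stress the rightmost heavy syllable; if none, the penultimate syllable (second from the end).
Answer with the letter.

A

Rule A → syllable 2 ✓.
Rule B → syllable 5 (observed: 2).
Rule C → syllable 3 (observed: 2).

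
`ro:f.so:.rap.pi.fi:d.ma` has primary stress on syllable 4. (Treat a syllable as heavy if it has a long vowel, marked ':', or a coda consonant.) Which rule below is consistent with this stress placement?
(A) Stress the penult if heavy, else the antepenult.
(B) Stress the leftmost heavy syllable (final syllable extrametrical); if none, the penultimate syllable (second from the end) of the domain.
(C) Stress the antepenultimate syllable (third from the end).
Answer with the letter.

C

Rule A → syllable 5 (observed: 4).
Rule B → syllable 1 (observed: 4).
Rule C → syllable 4 ✓.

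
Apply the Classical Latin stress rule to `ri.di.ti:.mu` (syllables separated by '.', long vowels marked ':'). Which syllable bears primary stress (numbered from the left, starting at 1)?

3

Classical Latin: stress the penult if heavy (long vowel or closed), else the antepenult.
Weights: 2 di L, 3 ti: H, 4 mu L.
The penult (syllable 3, ti:) is heavy, so it takes stress.
Stress on syllable 3: ri.di.ˈti:.mu.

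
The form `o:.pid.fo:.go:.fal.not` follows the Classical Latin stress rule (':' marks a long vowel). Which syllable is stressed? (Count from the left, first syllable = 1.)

Classical Latin: stress the penult if heavy (long vowel or closed), else the antepenult.
Weights: 4 go: H, 5 fal H, 6 not H.
The penult (syllable 5, fal) is heavy, so it takes stress.
Stress on syllable 5: o:.pid.fo:.go:.ˈfal.not.

5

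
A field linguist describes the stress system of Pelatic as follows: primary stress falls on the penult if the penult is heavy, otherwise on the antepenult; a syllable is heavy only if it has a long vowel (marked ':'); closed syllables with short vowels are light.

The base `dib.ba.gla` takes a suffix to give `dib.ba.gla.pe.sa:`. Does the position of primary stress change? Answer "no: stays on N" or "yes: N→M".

yes: 1→3

Base `dib.ba.gla` (3 syllables):
  Weights: 1 dib L, 2 ba L, 3 gla L.
  The penult (syllable 2, ba) is light, so stress falls on the antepenult (syllable 1, dib).
  → primary stress on syllable 1.
Suffixed `dib.ba.gla.pe.sa:` (5 syllables):
  Weights: 3 gla L, 4 pe L, 5 sa: H.
  The penult (syllable 4, pe) is light, so stress falls on the antepenult (syllable 3, gla).
  → primary stress on syllable 3.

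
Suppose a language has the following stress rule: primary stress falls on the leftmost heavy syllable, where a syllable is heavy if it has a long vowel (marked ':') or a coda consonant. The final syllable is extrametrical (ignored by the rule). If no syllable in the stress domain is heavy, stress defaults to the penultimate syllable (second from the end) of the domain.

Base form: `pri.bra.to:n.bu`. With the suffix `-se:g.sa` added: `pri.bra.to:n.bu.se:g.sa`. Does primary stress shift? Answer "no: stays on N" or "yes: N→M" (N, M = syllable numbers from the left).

no: stays on 3

Base `pri.bra.to:n.bu` (4 syllables):
  The final syllable (4, bu) is extrametrical; the stress domain is syllables 1–3.
  Weights: 1 pri L, 2 bra L, 3 to:n H.
  Heavy syllables in the domain: 3. The leftmost is syllable 3 (to:n).
  → primary stress on syllable 3.
Suffixed `pri.bra.to:n.bu.se:g.sa` (6 syllables):
  The final syllable (6, sa) is extrametrical; the stress domain is syllables 1–5.
  Weights: 1 pri L, 2 bra L, 3 to:n H, 4 bu L, 5 se:g H.
  Heavy syllables in the domain: 3, 5. The leftmost is syllable 3 (to:n).
  → primary stress on syllable 3.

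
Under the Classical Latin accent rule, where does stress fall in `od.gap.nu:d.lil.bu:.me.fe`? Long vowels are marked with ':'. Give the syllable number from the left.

5

Classical Latin: stress the penult if heavy (long vowel or closed), else the antepenult.
Weights: 5 bu: H, 6 me L, 7 fe L.
The penult (syllable 6, me) is light, so stress falls on the antepenult (syllable 5, bu:).
Stress on syllable 5: od.gap.nu:d.lil.ˈbu:.me.fe.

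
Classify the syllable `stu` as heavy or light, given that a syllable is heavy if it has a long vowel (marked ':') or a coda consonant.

light

`stu`: short vowel, open (no coda). Short vowel, open → light.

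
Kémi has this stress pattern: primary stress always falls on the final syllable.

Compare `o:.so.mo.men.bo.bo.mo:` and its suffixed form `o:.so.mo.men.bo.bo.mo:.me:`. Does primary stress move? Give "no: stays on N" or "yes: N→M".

yes: 7→8

Base `o:.so.mo.men.bo.bo.mo:` (7 syllables):
  The word has 7 syllables; the final syllable is syllable 7 (mo:).
  → primary stress on syllable 7.
Suffixed `o:.so.mo.men.bo.bo.mo:.me:` (8 syllables):
  The word has 8 syllables; the final syllable is syllable 8 (me:).
  → primary stress on syllable 8.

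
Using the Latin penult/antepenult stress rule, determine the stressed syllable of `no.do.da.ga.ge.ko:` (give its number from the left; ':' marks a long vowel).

4

Classical Latin: stress the penult if heavy (long vowel or closed), else the antepenult.
Weights: 4 ga L, 5 ge L, 6 ko: H.
The penult (syllable 5, ge) is light, so stress falls on the antepenult (syllable 4, ga).
Stress on syllable 4: no.do.da.ˈga.ge.ko:.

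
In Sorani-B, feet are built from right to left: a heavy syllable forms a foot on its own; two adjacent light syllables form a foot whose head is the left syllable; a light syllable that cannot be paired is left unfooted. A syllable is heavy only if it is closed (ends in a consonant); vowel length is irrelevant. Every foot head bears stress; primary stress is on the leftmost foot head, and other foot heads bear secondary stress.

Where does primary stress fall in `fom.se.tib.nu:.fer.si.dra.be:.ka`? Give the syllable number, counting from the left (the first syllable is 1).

1

Weights: 1 fom H, 2 se L, 3 tib H, 4 nu: L, 5 fer H, 6 si L, 7 dra L, 8 be: L, 9 ka L.
Parse right to left (heavy = foot alone; LL = one foot; stranded L unfooted): (ˈfom) se (ˈtib) nu: (ˈfer) (ˈsi.dra) (ˈbe:.ka).
Foot heads: 1, 3, 5, 6, 8.
Primary stress on the leftmost head = syllable 1.
Primary stress: syllable 1 → ˈfom.se.tib.nu:.fer.si.dra.be:.ka.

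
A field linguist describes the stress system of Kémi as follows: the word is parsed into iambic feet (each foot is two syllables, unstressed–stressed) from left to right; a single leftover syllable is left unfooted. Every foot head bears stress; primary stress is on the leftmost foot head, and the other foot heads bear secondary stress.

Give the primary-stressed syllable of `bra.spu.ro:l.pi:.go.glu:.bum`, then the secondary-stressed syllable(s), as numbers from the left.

Parse left to right into iambic (σˈσ) feet: (bra.ˈspu) (ro:l.ˈpi:) (go.ˈglu:) bum. Syllable 7 is left unfooted.
Foot heads (stressed positions): 2, 4, 6.
End Rule Leftmost: primary stress on the leftmost head = syllable 2.
Secondary stress on 4, 6: bra.ˈspu.ro:l.ˌpi:.go.ˌglu:.bum.

primary 2, secondary 4, 6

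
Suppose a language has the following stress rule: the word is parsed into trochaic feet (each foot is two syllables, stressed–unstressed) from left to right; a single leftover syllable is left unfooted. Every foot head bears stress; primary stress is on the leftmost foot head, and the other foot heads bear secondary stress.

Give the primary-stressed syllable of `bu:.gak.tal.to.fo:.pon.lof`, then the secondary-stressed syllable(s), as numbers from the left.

Parse left to right into trochaic (ˈσσ) feet: (ˈbu:.gak) (ˈtal.to) (ˈfo:.pon) lof. Syllable 7 is left unfooted.
Foot heads (stressed positions): 1, 3, 5.
End Rule Leftmost: primary stress on the leftmost head = syllable 1.
Secondary stress on 3, 5: ˈbu:.gak.ˌtal.to.ˌfo:.pon.lof.

primary 1, secondary 3, 5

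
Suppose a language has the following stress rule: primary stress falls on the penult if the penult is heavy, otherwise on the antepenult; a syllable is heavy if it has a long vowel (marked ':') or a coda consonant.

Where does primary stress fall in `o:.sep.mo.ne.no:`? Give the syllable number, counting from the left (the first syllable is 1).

3

Weights: 3 mo L, 4 ne L, 5 no: H.
The penult (syllable 4, ne) is light, so stress falls on the antepenult (syllable 3, mo).
Primary stress: syllable 3 → o:.sep.ˈmo.ne.no:.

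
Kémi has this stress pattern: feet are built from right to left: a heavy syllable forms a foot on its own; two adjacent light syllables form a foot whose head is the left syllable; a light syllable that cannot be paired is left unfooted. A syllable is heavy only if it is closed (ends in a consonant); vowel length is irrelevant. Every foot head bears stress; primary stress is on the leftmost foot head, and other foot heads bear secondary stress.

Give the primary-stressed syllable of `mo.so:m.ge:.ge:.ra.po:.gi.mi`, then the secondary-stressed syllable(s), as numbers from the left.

Weights: 1 mo L, 2 so:m H, 3 ge: L, 4 ge: L, 5 ra L, 6 po: L, 7 gi L, 8 mi L.
Parse right to left (heavy = foot alone; LL = one foot; stranded L unfooted): mo (ˈso:m) (ˈge:.ge:) (ˈra.po:) (ˈgi.mi).
Foot heads: 2, 3, 5, 7.
Primary stress on the leftmost head = syllable 2.
Secondary stress on 3, 5, 7: mo.ˈso:m.ˌge:.ge:.ˌra.po:.ˌgi.mi.

primary 2, secondary 3, 5, 7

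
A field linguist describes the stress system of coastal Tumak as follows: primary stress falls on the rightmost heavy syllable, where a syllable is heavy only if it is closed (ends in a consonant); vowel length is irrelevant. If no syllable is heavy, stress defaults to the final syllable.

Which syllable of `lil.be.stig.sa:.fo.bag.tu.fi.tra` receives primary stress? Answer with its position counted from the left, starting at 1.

6

Weights: 1 lil H, 2 be L, 3 stig H, 4 sa: L, 5 fo L, 6 bag H, 7 tu L, 8 fi L, 9 tra L.
Heavy syllables in the domain: 1, 3, 6. The rightmost is syllable 6 (bag).
Primary stress: syllable 6 → lil.be.stig.sa:.fo.ˈbag.tu.fi.tra.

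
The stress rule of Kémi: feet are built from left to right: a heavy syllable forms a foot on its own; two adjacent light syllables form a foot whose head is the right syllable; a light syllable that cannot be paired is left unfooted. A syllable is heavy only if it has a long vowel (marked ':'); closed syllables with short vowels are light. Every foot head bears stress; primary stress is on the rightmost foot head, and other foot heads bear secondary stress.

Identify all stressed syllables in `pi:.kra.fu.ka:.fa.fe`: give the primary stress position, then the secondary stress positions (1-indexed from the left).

Weights: 1 pi: H, 2 kra L, 3 fu L, 4 ka: H, 5 fa L, 6 fe L.
Parse left to right (heavy = foot alone; LL = one foot; stranded L unfooted): (ˈpi:) (kra.ˈfu) (ˈka:) (fa.ˈfe).
Foot heads: 1, 3, 4, 6.
Primary stress on the rightmost head = syllable 6.
Secondary stress on 1, 3, 4: ˌpi:.kra.ˌfu.ˌka:.fa.ˈfe.

primary 6, secondary 1, 3, 4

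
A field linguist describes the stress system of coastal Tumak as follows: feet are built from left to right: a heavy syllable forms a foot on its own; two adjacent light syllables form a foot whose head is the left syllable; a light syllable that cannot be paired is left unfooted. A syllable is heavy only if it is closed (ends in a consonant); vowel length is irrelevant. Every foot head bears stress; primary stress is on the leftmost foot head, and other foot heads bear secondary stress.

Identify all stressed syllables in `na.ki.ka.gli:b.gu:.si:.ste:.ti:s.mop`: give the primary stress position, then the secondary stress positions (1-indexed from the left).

primary 1, secondary 4, 5, 8, 9

Weights: 1 na L, 2 ki L, 3 ka L, 4 gli:b H, 5 gu: L, 6 si: L, 7 ste: L, 8 ti:s H, 9 mop H.
Parse left to right (heavy = foot alone; LL = one foot; stranded L unfooted): (ˈna.ki) ka (ˈgli:b) (ˈgu:.si:) ste: (ˈti:s) (ˈmop).
Foot heads: 1, 4, 5, 8, 9.
Primary stress on the leftmost head = syllable 1.
Secondary stress on 4, 5, 8, 9: ˈna.ki.ka.ˌgli:b.ˌgu:.si:.ste:.ˌti:s.ˌmop.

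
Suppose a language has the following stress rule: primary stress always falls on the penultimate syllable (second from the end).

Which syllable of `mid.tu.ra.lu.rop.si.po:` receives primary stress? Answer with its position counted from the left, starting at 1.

6

The word has 7 syllables; the penultimate syllable (second from the end) is syllable 6 (si).
Primary stress: syllable 6 → mid.tu.ra.lu.rop.ˈsi.po:.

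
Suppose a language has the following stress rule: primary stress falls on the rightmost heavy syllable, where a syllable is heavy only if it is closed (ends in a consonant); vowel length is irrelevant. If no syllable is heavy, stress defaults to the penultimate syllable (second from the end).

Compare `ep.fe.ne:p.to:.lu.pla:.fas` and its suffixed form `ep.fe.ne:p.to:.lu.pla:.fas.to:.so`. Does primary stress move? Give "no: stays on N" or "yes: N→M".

Base `ep.fe.ne:p.to:.lu.pla:.fas` (7 syllables):
  Weights: 1 ep H, 2 fe L, 3 ne:p H, 4 to: L, 5 lu L, 6 pla: L, 7 fas H.
  Heavy syllables in the domain: 1, 3, 7. The rightmost is syllable 7 (fas).
  → primary stress on syllable 7.
Suffixed `ep.fe.ne:p.to:.lu.pla:.fas.to:.so` (9 syllables):
  Weights: 1 ep H, 2 fe L, 3 ne:p H, 4 to: L, 5 lu L, 6 pla: L, 7 fas H, 8 to: L, 9 so L.
  Heavy syllables in the domain: 1, 3, 7. The rightmost is syllable 7 (fas).
  → primary stress on syllable 7.

no: stays on 7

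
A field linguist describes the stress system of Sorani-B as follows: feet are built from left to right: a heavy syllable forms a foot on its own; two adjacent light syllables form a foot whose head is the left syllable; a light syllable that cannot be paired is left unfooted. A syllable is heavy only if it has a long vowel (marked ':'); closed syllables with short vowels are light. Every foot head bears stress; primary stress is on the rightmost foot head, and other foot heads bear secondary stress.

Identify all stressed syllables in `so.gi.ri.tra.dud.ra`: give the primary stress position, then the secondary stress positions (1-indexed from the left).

primary 5, secondary 1, 3

Weights: 1 so L, 2 gi L, 3 ri L, 4 tra L, 5 dud L, 6 ra L.
Parse left to right (heavy = foot alone; LL = one foot; stranded L unfooted): (ˈso.gi) (ˈri.tra) (ˈdud.ra).
Foot heads: 1, 3, 5.
Primary stress on the rightmost head = syllable 5.
Secondary stress on 1, 3: ˌso.gi.ˌri.tra.ˈdud.ra.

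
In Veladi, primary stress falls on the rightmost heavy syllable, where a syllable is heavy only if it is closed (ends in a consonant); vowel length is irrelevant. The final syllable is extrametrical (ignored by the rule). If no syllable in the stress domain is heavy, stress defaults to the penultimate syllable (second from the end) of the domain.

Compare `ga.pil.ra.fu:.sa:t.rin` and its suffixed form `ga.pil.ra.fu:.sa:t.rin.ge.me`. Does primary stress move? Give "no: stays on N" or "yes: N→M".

Base `ga.pil.ra.fu:.sa:t.rin` (6 syllables):
  The final syllable (6, rin) is extrametrical; the stress domain is syllables 1–5.
  Weights: 1 ga L, 2 pil H, 3 ra L, 4 fu: L, 5 sa:t H.
  Heavy syllables in the domain: 2, 5. The rightmost is syllable 5 (sa:t).
  → primary stress on syllable 5.
Suffixed `ga.pil.ra.fu:.sa:t.rin.ge.me` (8 syllables):
  The final syllable (8, me) is extrametrical; the stress domain is syllables 1–7.
  Weights: 1 ga L, 2 pil H, 3 ra L, 4 fu: L, 5 sa:t H, 6 rin H, 7 ge L.
  Heavy syllables in the domain: 2, 5, 6. The rightmost is syllable 6 (rin).
  → primary stress on syllable 6.

yes: 5→6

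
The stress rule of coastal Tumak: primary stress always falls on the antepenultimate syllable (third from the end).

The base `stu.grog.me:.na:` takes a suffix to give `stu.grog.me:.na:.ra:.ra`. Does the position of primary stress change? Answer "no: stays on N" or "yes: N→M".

yes: 2→4

Base `stu.grog.me:.na:` (4 syllables):
  The word has 4 syllables; the antepenultimate syllable (third from the end) is syllable 2 (grog).
  → primary stress on syllable 2.
Suffixed `stu.grog.me:.na:.ra:.ra` (6 syllables):
  The word has 6 syllables; the antepenultimate syllable (third from the end) is syllable 4 (na:).
  → primary stress on syllable 4.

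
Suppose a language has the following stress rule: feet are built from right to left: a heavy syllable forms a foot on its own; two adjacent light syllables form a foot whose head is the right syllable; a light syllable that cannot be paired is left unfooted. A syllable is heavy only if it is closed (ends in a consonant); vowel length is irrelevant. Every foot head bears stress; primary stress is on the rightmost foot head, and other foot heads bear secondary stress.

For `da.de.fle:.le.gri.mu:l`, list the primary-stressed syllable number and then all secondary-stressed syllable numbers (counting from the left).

Weights: 1 da L, 2 de L, 3 fle: L, 4 le L, 5 gri L, 6 mu:l H.
Parse right to left (heavy = foot alone; LL = one foot; stranded L unfooted): da (de.ˈfle:) (le.ˈgri) (ˈmu:l).
Foot heads: 3, 5, 6.
Primary stress on the rightmost head = syllable 6.
Secondary stress on 3, 5: da.de.ˌfle:.le.ˌgri.ˈmu:l.

primary 6, secondary 3, 5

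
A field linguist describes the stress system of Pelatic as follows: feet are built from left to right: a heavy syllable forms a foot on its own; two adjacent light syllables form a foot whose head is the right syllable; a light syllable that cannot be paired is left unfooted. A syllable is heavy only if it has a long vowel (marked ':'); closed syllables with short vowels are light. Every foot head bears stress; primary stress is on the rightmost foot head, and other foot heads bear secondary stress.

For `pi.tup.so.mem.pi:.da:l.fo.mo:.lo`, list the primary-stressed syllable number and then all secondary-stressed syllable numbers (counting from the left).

primary 8, secondary 2, 4, 5, 6

Weights: 1 pi L, 2 tup L, 3 so L, 4 mem L, 5 pi: H, 6 da:l H, 7 fo L, 8 mo: H, 9 lo L.
Parse left to right (heavy = foot alone; LL = one foot; stranded L unfooted): (pi.ˈtup) (so.ˈmem) (ˈpi:) (ˈda:l) fo (ˈmo:) lo.
Foot heads: 2, 4, 5, 6, 8.
Primary stress on the rightmost head = syllable 8.
Secondary stress on 2, 4, 5, 6: pi.ˌtup.so.ˌmem.ˌpi:.ˌda:l.fo.ˈmo:.lo.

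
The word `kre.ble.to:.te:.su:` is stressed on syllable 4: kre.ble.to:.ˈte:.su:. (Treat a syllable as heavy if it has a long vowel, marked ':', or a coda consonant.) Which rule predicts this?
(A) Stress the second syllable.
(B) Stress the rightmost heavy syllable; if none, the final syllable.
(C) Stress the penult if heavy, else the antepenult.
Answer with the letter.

Rule A → syllable 2 (observed: 4).
Rule B → syllable 5 (observed: 4).
Rule C → syllable 4 ✓.

C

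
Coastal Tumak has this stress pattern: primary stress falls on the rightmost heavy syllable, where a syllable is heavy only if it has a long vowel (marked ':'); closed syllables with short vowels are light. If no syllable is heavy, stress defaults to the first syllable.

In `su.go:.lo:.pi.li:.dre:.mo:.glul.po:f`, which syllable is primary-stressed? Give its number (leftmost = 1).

Weights: 1 su L, 2 go: H, 3 lo: H, 4 pi L, 5 li: H, 6 dre: H, 7 mo: H, 8 glul L, 9 po:f H.
Heavy syllables in the domain: 2, 3, 5, 6, 7, 9. The rightmost is syllable 9 (po:f).
Primary stress: syllable 9 → su.go:.lo:.pi.li:.dre:.mo:.glul.ˈpo:f.

9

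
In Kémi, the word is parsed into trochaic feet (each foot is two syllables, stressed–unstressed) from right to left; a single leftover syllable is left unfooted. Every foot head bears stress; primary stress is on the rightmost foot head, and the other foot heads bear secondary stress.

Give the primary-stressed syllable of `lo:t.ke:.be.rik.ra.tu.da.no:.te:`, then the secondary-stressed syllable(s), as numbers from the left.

primary 8, secondary 2, 4, 6

Parse right to left into trochaic (ˈσσ) feet: lo:t (ˈke:.be) (ˈrik.ra) (ˈtu.da) (ˈno:.te:). Syllable 1 is left unfooted.
Foot heads (stressed positions): 2, 4, 6, 8.
End Rule Rightmost: primary stress on the rightmost head = syllable 8.
Secondary stress on 2, 4, 6: lo:t.ˌke:.be.ˌrik.ra.ˌtu.da.ˈno:.te:.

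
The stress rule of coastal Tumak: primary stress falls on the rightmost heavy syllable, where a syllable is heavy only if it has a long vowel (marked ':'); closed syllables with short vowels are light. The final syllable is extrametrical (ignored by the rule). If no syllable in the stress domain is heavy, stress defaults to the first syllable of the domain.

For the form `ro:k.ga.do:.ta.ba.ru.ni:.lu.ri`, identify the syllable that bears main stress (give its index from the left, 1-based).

7

The final syllable (9, ri) is extrametrical; the stress domain is syllables 1–8.
Weights: 1 ro:k H, 2 ga L, 3 do: H, 4 ta L, 5 ba L, 6 ru L, 7 ni: H, 8 lu L.
Heavy syllables in the domain: 1, 3, 7. The rightmost is syllable 7 (ni:).
Primary stress: syllable 7 → ro:k.ga.do:.ta.ba.ru.ˈni:.lu.ri.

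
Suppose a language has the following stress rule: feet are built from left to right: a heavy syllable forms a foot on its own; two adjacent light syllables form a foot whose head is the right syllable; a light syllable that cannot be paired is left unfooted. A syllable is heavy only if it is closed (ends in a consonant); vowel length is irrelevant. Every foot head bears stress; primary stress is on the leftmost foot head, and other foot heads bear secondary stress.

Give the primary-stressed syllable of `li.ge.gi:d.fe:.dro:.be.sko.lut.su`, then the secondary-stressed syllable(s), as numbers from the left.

Weights: 1 li L, 2 ge L, 3 gi:d H, 4 fe: L, 5 dro: L, 6 be L, 7 sko L, 8 lut H, 9 su L.
Parse left to right (heavy = foot alone; LL = one foot; stranded L unfooted): (li.ˈge) (ˈgi:d) (fe:.ˈdro:) (be.ˈsko) (ˈlut) su.
Foot heads: 2, 3, 5, 7, 8.
Primary stress on the leftmost head = syllable 2.
Secondary stress on 3, 5, 7, 8: li.ˈge.ˌgi:d.fe:.ˌdro:.be.ˌsko.ˌlut.su.

primary 2, secondary 3, 5, 7, 8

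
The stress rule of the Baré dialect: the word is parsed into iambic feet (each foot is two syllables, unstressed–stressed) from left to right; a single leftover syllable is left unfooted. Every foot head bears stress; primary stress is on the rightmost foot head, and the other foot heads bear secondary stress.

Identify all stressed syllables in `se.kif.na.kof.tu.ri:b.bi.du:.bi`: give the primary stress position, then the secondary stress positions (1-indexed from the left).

primary 8, secondary 2, 4, 6

Parse left to right into iambic (σˈσ) feet: (se.ˈkif) (na.ˈkof) (tu.ˈri:b) (bi.ˈdu:) bi. Syllable 9 is left unfooted.
Foot heads (stressed positions): 2, 4, 6, 8.
End Rule Rightmost: primary stress on the rightmost head = syllable 8.
Secondary stress on 2, 4, 6: se.ˌkif.na.ˌkof.tu.ˌri:b.bi.ˈdu:.bi.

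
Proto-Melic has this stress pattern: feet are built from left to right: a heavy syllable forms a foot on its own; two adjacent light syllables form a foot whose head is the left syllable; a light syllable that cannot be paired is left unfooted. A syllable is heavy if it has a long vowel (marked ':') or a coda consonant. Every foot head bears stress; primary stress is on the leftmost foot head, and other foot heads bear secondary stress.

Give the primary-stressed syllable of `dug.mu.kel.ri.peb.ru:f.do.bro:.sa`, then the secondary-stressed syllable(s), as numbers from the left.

Weights: 1 dug H, 2 mu L, 3 kel H, 4 ri L, 5 peb H, 6 ru:f H, 7 do L, 8 bro: H, 9 sa L.
Parse left to right (heavy = foot alone; LL = one foot; stranded L unfooted): (ˈdug) mu (ˈkel) ri (ˈpeb) (ˈru:f) do (ˈbro:) sa.
Foot heads: 1, 3, 5, 6, 8.
Primary stress on the leftmost head = syllable 1.
Secondary stress on 3, 5, 6, 8: ˈdug.mu.ˌkel.ri.ˌpeb.ˌru:f.do.ˌbro:.sa.

primary 1, secondary 3, 5, 6, 8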